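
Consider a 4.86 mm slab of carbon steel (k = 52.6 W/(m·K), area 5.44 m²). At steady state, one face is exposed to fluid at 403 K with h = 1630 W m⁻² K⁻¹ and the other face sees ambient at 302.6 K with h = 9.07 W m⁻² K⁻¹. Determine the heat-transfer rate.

Treat each layer as a resistance in series:
  R_conv,in = 1/(hA) = 1/(1630·5.44) = 1.128×10^-4 K/W
  R_carbon steel = L/(kA) = 0.00486/(52.6·5.44) = 1.698×10^-5 K/W
  R_conv,out = 1/(hA) = 1/(9.07·5.44) = 0.02027 K/W
ΣR = 1.128×10^-4 + 1.698×10^-5 + 0.02027 = 0.02040 K/W
Q = ΔT/ΣR = (403 K − 302.6 K)/0.02040 = 4920 W

Q = 4.92 kW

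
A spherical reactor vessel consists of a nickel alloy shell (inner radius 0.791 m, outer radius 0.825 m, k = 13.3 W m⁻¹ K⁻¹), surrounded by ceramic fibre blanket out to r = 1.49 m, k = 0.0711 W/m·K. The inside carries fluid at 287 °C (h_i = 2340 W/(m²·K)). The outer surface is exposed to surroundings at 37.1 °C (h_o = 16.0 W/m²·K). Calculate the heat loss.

Q = 411 W

Resistance network (inner→outer):
  R_conv,in = 1/(4πr²h) = 1/(4π·0.791²·2340) = 5.435×10^-5 K/W
  R_nickel alloy = (1/0.791 − 1/0.825)/(4πk) = 0.05210/(4π·13.3) = 3.117×10^-4 K/W
  R_ceramic fibre blanket = (1/0.825 − 1/1.49)/(4πk) = 0.5410/(4π·0.0711) = 0.6055 K/W
  R_conv,out = 1/(4πr²h) = 1/(4π·1.49²·16.0) = 0.002240 K/W
ΣR = 5.435×10^-5 + 3.117×10^-4 + 0.6055 + 0.002240 = 0.6081 K/W
Q = ΔT/ΣR = (287 °C − 37.1 °C)/0.6081 = 411 W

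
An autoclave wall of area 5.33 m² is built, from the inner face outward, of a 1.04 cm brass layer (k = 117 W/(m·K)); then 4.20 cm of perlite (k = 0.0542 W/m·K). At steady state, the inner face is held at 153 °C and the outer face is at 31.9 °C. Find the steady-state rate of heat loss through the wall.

Treat each layer as a resistance in series:
  R_brass = L/(kA) = 0.0104/(117·5.33) = 1.668×10^-5 K/W
  R_perlite = L/(kA) = 0.0420/(0.0542·5.33) = 0.1454 K/W
ΣR = 1.668×10^-5 + 0.1454 = 0.1454 K/W
Q = ΔT/ΣR = (153 °C − 31.9 °C)/0.1454 = 833 W

Q = 833 W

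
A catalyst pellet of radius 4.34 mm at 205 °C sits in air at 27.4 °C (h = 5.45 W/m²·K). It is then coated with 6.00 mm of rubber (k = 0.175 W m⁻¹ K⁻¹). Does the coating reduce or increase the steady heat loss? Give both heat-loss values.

Critical radius for a sphere: r_cr = 2k/h = 0.0642 m = 6.42 cm.
Outer radius after coating: r₂ = 0.00434 + 0.00600 = 0.01034 m.
Since r₁ < r_cr and r₂ ≤ r_cr, the coating moves toward the maximum at r_cr — heat loss rises.
Bare: R = 1/(4πr₁²h) = 775.2 K/W; Q = 177.6/775.2 = 0.229 W.
Coated: R = R_cond + R_conv = 197.4 K/W; Q = 177.6/197.4 = 0.900 W.

increases: 0.229 → 0.900 W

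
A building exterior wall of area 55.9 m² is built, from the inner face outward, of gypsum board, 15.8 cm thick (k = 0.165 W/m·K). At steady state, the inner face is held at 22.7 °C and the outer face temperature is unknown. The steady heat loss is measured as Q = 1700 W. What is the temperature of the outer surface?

T_out = -6.42 °C

Series resistances:
  R_gypsum board = L/(kA) = 0.158/(0.165·55.9) = 0.01713 K/W
ΣR = 0.01713 K/W
ΔT = Q·ΣR = 1700 × 0.01713 = 29.12 K
Heat flows outward, so T_out = T_in − ΔT = 22.7 − 29.12 = -6.42 °C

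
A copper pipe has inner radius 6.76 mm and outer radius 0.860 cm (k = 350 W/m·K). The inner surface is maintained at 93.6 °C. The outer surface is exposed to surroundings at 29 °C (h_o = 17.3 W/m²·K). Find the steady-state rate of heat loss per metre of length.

Q' = 60.4 W/m

Resistance network (inner→outer):
  R'_copper = ln(0.00860/0.00676)/(2πk) = 0.2407/(2π·350) = 1.095×10^-4 m·K/W
  R'_conv,out = 1/(2πr h) = 1/(2π·0.00860·17.3) = 1.070 m·K/W
ΣR = 1.095×10^-4 + 1.070 = 1.070 m·K/W
Q' = ΔT/ΣR = (93.6 °C − 29 °C)/1.070 = 60.4 W/m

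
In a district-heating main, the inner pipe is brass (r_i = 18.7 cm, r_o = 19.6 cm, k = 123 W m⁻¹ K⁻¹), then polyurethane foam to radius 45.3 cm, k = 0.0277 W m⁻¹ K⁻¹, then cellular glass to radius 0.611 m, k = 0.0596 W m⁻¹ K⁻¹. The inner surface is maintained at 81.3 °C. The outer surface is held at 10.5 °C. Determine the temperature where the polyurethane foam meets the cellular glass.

Resistance network (inner→outer):
  R'_brass = ln(0.196/0.187)/(2πk) = 0.04701/(2π·123) = 6.082×10^-5 m·K/W
  R'_polyurethane foam = ln(0.453/0.196)/(2πk) = 0.8378/(2π·0.0277) = 4.814 m·K/W
  R'_cellular glass = ln(0.611/0.453)/(2πk) = 0.2992/(2π·0.0596) = 0.7990 m·K/W
ΣR = 6.082×10^-5 + 4.814 + 0.7990 = 5.613 m·K/W
Q' = ΔT/ΣR = (81.3 °C − 10.5 °C)/5.613 = 12.61 W/m
From the inner boundary to the polyurethane foam/cellular glass interface, ΣR_partial = 4.814 m·K/W.
T_interface = T_in − Q'·ΣR_partial = 81.3 °C − (12.61)(4.814) = 20.6 °C

T = 20.6 °C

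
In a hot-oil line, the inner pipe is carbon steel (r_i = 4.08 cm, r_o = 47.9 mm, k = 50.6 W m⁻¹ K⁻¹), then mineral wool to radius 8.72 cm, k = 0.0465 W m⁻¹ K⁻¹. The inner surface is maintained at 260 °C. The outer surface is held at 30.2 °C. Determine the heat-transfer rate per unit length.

Series thermal resistances, inner to outer:
  R'_carbon steel = ln(0.0479/0.0408)/(2πk) = 0.1604/(2π·50.6) = 5.046×10^-4 m·K/W
  R'_mineral wool = ln(0.0872/0.0479)/(2πk) = 0.5991/(2π·0.0465) = 2.050 m·K/W
ΣR = 5.046×10^-4 + 2.050 = 2.051 m·K/W
Q' = ΔT/ΣR = (260 °C − 30.2 °C)/2.051 = 112 W/m

Q' = 112 W/m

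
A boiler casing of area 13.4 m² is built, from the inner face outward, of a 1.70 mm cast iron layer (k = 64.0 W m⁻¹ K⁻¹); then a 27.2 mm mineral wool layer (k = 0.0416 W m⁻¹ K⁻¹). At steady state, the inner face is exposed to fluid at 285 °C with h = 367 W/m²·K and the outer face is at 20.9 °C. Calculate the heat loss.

Resistance network (inner→outer):
  R_conv,in = 1/(hA) = 1/(367·13.4) = 2.033×10^-4 K/W
  R_cast iron = L/(kA) = 0.00170/(64.0·13.4) = 1.982×10^-6 K/W
  R_mineral wool = L/(kA) = 0.0272/(0.0416·13.4) = 0.04879 K/W
ΣR = 2.033×10^-4 + 1.982×10^-6 + 0.04879 = 0.04900 K/W
Q = ΔT/ΣR = (285 °C − 20.9 °C)/0.04900 = 5390 W

Q = 5390 W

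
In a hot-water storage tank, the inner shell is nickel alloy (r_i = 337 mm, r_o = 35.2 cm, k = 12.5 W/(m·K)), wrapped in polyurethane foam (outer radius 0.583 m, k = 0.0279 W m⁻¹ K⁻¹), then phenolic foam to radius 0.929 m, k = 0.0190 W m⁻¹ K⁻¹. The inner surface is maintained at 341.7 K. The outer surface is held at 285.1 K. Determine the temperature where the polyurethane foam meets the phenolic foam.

Treat each layer as a resistance in series:
  R_nickel alloy = (1/0.337 − 1/0.352)/(4πk) = 0.1264/(4π·12.5) = 8.050×10^-4 K/W
  R_polyurethane foam = (1/0.352 − 1/0.583)/(4πk) = 1.126/(4π·0.0279) = 3.211 K/W
  R_phenolic foam = (1/0.583 − 1/0.929)/(4πk) = 0.6388/(4π·0.0190) = 2.676 K/W
ΣR = 8.050×10^-4 + 3.211 + 2.676 = 5.888 K/W
Q = ΔT/ΣR = (341.7 K − 285.1 K)/5.888 = 9.613 W
From the inner boundary to the polyurethane foam/phenolic foam interface, ΣR_partial = 3.212 K/W.
T_interface = T_in − Q·ΣR_partial = 341.7 K − (9.613)(3.212) = 310.8 K

T = 310.8 K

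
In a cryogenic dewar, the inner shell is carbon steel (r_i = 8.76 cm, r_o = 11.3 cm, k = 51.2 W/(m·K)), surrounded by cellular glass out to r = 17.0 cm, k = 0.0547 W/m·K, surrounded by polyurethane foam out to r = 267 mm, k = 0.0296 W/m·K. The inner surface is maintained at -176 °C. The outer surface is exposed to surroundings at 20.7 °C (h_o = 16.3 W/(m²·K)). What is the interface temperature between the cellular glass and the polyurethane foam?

T = -92.1 °C

Series thermal resistances, inner to outer:
  R_carbon steel = (1/0.0876 − 1/0.113)/(4πk) = 2.566/(4π·51.2) = 0.003988 K/W
  R_cellular glass = (1/0.113 − 1/0.170)/(4πk) = 2.967/(4π·0.0547) = 4.317 K/W
  R_polyurethane foam = (1/0.170 − 1/0.267)/(4πk) = 2.137/(4π·0.0296) = 5.745 K/W
  R_conv,out = 1/(4πr²h) = 1/(4π·0.267²·16.3) = 0.06848 K/W
ΣR = 0.003988 + 4.317 + 5.745 + 0.06848 = 10.13 K/W
Q = ΔT/ΣR = (-176 °C − 20.7 °C)/10.13 = -19.42 W
From the inner boundary to the cellular glass/polyurethane foam interface, ΣR_partial = 4.321 K/W.
T_interface = T_in − Q·ΣR_partial = -176 °C − (-19.42)(4.321) = -92.1 °C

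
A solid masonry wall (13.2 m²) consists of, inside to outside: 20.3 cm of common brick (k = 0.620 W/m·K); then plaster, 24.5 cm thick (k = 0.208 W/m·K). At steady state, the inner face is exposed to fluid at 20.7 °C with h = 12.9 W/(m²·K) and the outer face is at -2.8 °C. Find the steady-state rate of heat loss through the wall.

Series thermal resistances, inner to outer:
  R_conv,in = 1/(hA) = 1/(12.9·13.2) = 0.005873 K/W
  R_common brick = L/(kA) = 0.203/(0.620·13.2) = 0.02480 K/W
  R_plaster = L/(kA) = 0.245/(0.208·13.2) = 0.08923 K/W
ΣR = 0.005873 + 0.02480 + 0.08923 = 0.1199 K/W
Q = ΔT/ΣR = (20.7 °C − -2.8 °C)/0.1199 = 196 W

Q = 196 W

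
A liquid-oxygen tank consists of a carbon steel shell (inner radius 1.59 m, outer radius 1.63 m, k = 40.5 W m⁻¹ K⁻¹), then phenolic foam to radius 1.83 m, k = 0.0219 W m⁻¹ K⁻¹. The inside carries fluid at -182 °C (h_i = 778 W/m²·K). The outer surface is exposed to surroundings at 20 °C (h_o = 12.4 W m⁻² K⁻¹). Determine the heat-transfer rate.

Q = 822 W

Resistance network (inner→outer):
  R_conv,in = 1/(4πr²h) = 1/(4π·1.59²·778) = 4.046×10^-5 K/W
  R_carbon steel = (1/1.59 − 1/1.63)/(4πk) = 0.01543/(4π·40.5) = 3.033×10^-5 K/W
  R_phenolic foam = (1/1.63 − 1/1.83)/(4πk) = 0.06705/(4π·0.0219) = 0.2436 K/W
  R_conv,out = 1/(4πr²h) = 1/(4π·1.83²·12.4) = 0.001916 K/W
ΣR = 4.046×10^-5 + 3.033×10^-5 + 0.2436 + 0.001916 = 0.2456 K/W
Q = ΔT/ΣR = (-182 °C − 20 °C)/0.2456 = -822 W
(Negative Q ⇒ heat flows inward; heat gain = 822 W.)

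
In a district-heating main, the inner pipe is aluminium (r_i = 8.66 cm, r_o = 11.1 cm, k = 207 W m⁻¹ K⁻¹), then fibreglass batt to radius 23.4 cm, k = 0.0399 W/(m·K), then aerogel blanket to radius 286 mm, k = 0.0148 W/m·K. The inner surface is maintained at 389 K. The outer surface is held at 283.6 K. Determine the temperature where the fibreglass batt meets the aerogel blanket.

T = 327.9 K

Treat each layer as a resistance in series:
  R'_aluminium = ln(0.111/0.0866)/(2πk) = 0.2482/(2π·207) = 1.909×10^-4 m·K/W
  R'_fibreglass batt = ln(0.234/0.111)/(2πk) = 0.7458/(2π·0.0399) = 2.975 m·K/W
  R'_aerogel blanket = ln(0.286/0.234)/(2πk) = 0.2007/(2π·0.0148) = 2.158 m·K/W
ΣR = 1.909×10^-4 + 2.975 + 2.158 = 5.133 m·K/W
Q' = ΔT/ΣR = (389 K − 283.6 K)/5.133 = 20.53 W/m
From the inner boundary to the fibreglass batt/aerogel blanket interface, ΣR_partial = 2.975 m·K/W.
T_interface = T_in − Q'·ΣR_partial = 389 K − (20.53)(2.975) = 327.9 K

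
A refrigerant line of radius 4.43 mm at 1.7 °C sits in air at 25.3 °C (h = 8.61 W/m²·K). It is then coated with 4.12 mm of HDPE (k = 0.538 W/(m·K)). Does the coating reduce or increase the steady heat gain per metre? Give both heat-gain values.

Critical radius for a cylinder: r_cr = k/h = 0.0625 m = 6.25 cm.
Outer radius after coating: r₂ = 0.00443 + 0.00412 = 0.00855 m.
Since r₁ < r_cr and r₂ ≤ r_cr, the coating moves toward the maximum at r_cr — heat gain rises.
Bare: R = 1/(2πr₁h) = 4.173 m·K/W; Q = 23.6/4.173 = 5.66 W/m.
Coated: R = R_cond + R_conv = 2.356 m·K/W; Q = 23.6/2.356 = 10.0 W/m.

increases: 5.66 → 10.0 W/m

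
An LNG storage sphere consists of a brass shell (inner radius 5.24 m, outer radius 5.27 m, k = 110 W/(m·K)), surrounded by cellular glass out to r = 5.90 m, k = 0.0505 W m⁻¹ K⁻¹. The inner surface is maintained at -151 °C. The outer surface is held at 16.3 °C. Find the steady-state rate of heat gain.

Series thermal resistances, inner to outer:
  R_brass = (1/5.24 − 1/5.27)/(4πk) = 0.001086/(4π·110) = 7.859×10^-7 K/W
  R_cellular glass = (1/5.27 − 1/5.90)/(4πk) = 0.02026/(4π·0.0505) = 0.03193 K/W
ΣR = 7.859×10^-7 + 0.03193 = 0.03193 K/W
Q = ΔT/ΣR = (-151 °C − 16.3 °C)/0.03193 = -5240 W
(Negative Q ⇒ heat flows inward; heat gain = 5240 W.)

Q = 5.24 kW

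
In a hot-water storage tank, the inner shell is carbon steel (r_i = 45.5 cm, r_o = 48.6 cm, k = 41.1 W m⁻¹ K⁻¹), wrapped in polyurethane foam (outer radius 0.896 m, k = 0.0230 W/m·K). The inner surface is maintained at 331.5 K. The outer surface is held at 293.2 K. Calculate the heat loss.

Q = 11.8 W

Series thermal resistances, inner to outer:
  R_carbon steel = (1/0.455 − 1/0.486)/(4πk) = 0.1402/(4π·41.1) = 2.714×10^-4 K/W
  R_polyurethane foam = (1/0.486 − 1/0.896)/(4πk) = 0.9415/(4π·0.0230) = 3.258 K/W
ΣR = 2.714×10^-4 + 3.258 = 3.258 K/W
Q = ΔT/ΣR = (331.5 K − 293.2 K)/3.258 = 11.8 W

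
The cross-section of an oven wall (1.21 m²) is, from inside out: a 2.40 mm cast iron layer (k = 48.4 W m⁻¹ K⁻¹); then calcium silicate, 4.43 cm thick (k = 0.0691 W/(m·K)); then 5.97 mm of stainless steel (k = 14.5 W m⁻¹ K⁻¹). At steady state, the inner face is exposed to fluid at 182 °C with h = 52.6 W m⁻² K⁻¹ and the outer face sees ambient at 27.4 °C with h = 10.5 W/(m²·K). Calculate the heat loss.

Q = 248 W

Series thermal resistances, inner to outer:
  R_conv,in = 1/(hA) = 1/(52.6·1.21) = 0.01571 K/W
  R_cast iron = L/(kA) = 0.00240/(48.4·1.21) = 4.098×10^-5 K/W
  R_calcium silicate = L/(kA) = 0.0443/(0.0691·1.21) = 0.5298 K/W
  R_stainless steel = L/(kA) = 0.00597/(14.5·1.21) = 3.403×10^-4 K/W
  R_conv,out = 1/(hA) = 1/(10.5·1.21) = 0.07871 K/W
ΣR = 0.01571 + 4.098×10^-5 + 0.5298 + 3.403×10^-4 + 0.07871 = 0.6246 K/W
Q = ΔT/ΣR = (182 °C − 27.4 °C)/0.6246 = 248 W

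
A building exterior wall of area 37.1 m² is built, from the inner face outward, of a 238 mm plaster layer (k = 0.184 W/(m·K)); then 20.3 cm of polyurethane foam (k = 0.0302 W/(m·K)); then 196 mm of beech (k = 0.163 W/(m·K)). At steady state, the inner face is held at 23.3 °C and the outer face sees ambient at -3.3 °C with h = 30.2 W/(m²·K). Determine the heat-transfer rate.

Q = 107 W

Series thermal resistances, inner to outer:
  R_plaster = L/(kA) = 0.238/(0.184·37.1) = 0.03486 K/W
  R_polyurethane foam = L/(kA) = 0.203/(0.0302·37.1) = 0.1812 K/W
  R_beech = L/(kA) = 0.196/(0.163·37.1) = 0.03241 K/W
  R_conv,out = 1/(hA) = 1/(30.2·37.1) = 8.925×10^-4 K/W
ΣR = 0.03486 + 0.1812 + 0.03241 + 8.925×10^-4 = 0.2494 K/W
Q = ΔT/ΣR = (23.3 °C − -3.3 °C)/0.2494 = 107 W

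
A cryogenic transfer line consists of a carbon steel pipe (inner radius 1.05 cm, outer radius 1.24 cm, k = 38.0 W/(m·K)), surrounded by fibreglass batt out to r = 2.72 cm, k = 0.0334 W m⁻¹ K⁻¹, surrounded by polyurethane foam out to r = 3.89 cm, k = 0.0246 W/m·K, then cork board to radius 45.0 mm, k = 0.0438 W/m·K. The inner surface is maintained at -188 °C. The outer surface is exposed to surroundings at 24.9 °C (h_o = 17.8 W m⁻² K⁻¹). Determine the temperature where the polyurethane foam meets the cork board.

Series thermal resistances, inner to outer:
  R'_carbon steel = ln(0.0124/0.0105)/(2πk) = 0.1663/(2π·38.0) = 6.966×10^-4 m·K/W
  R'_fibreglass batt = ln(0.0272/0.0124)/(2πk) = 0.7855/(2π·0.0334) = 3.743 m·K/W
  R'_polyurethane foam = ln(0.0389/0.0272)/(2πk) = 0.3578/(2π·0.0246) = 2.315 m·K/W
  R'_cork board = ln(0.0450/0.0389)/(2πk) = 0.1457/(2π·0.0438) = 0.5293 m·K/W
  R'_conv,out = 1/(2πr h) = 1/(2π·0.0450·17.8) = 0.1987 m·K/W
ΣR = 6.966×10^-4 + 3.743 + 2.315 + 0.5293 + 0.1987 = 6.787 m·K/W
Q' = ΔT/ΣR = (-188 °C − 24.9 °C)/6.787 = -31.37 W/m
From the inner boundary to the polyurethane foam/cork board interface, ΣR_partial = 6.059 m·K/W.
T_interface = T_in − Q'·ΣR_partial = -188 °C − (-31.37)(6.059) = 2.1 °C

T = 2.1 °C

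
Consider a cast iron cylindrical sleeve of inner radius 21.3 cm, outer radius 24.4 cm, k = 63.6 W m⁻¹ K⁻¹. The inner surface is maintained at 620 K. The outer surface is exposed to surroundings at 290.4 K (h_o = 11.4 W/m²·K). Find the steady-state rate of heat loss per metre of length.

Resistance network (inner→outer):
  R'_cast iron = ln(0.244/0.213)/(2πk) = 0.1359/(2π·63.6) = 3.400×10^-4 m·K/W
  R'_conv,out = 1/(2πr h) = 1/(2π·0.244·11.4) = 0.05722 m·K/W
ΣR = 3.400×10^-4 + 0.05722 = 0.05756 m·K/W
Q' = ΔT/ΣR = (620 K − 290.4 K)/0.05756 = 5730 W/m

Q' = 5730 W/m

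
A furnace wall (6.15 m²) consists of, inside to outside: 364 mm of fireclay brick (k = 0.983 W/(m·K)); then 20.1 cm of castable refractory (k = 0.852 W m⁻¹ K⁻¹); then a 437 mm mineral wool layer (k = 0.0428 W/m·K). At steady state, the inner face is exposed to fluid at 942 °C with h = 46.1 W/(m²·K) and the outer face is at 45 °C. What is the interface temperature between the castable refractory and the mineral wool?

T = 890 °C

Treat each layer as a resistance in series:
  R_conv,in = 1/(hA) = 1/(46.1·6.15) = 0.003527 K/W
  R_fireclay brick = L/(kA) = 0.364/(0.983·6.15) = 0.06021 K/W
  R_castable refractory = L/(kA) = 0.201/(0.852·6.15) = 0.03836 K/W
  R_mineral wool = L/(kA) = 0.437/(0.0428·6.15) = 1.660 K/W
ΣR = 0.003527 + 0.06021 + 0.03836 + 1.660 = 1.762 K/W
Q = ΔT/ΣR = (942 °C − 45 °C)/1.762 = 509.1 W
From the inner boundary to the castable refractory/mineral wool interface, ΣR_partial = 0.1021 K/W.
T_interface = T_in − Q·ΣR_partial = 942 °C − (509.1)(0.1021) = 890 °C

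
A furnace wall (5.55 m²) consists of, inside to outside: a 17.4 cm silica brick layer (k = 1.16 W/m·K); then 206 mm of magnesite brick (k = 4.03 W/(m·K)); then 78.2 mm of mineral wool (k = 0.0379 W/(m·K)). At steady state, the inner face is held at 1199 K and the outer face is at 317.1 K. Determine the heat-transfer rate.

Q = 2160 W

Resistance network (inner→outer):
  R_silica brick = L/(kA) = 0.174/(1.16·5.55) = 0.02703 K/W
  R_magnesite brick = L/(kA) = 0.206/(4.03·5.55) = 0.009210 K/W
  R_mineral wool = L/(kA) = 0.0782/(0.0379·5.55) = 0.3718 K/W
ΣR = 0.02703 + 0.009210 + 0.3718 = 0.4080 K/W
Q = ΔT/ΣR = (1199 K − 317.1 K)/0.4080 = 2160 W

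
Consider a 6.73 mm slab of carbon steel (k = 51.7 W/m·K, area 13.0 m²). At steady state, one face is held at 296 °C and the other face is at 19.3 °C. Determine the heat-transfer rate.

Q = kA·ΔT/L = 51.7 × 13.0 × |296 °C − 19.3 °C| / 0.00673 = 2.76×10^7 W

Q = 2.76×10^7 W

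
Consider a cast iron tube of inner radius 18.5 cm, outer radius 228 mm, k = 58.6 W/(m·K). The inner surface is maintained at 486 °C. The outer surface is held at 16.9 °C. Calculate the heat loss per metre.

Q' = 2πk·ΔT/ln(r₂/r₁) = 2π × 58.6 × 469.1 / ln(0.228/0.185) = 8.26×10^5 W/m

Q' = 8.26×10^5 W/m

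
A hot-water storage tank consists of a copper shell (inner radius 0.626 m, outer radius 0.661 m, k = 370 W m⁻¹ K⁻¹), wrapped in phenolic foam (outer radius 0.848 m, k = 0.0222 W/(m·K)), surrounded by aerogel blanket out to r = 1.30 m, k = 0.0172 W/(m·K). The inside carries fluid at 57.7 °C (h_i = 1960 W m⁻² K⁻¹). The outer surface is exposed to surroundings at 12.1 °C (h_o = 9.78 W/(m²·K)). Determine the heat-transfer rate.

Treat each layer as a resistance in series:
  R_conv,in = 1/(4πr²h) = 1/(4π·0.626²·1960) = 1.036×10^-4 K/W
  R_copper = (1/0.626 − 1/0.661)/(4πk) = 0.08458/(4π·370) = 1.819×10^-5 K/W
  R_phenolic foam = (1/0.661 − 1/0.848)/(4πk) = 0.3336/(4π·0.0222) = 1.196 K/W
  R_aerogel blanket = (1/0.848 − 1/1.30)/(4πk) = 0.4100/(4π·0.0172) = 1.897 K/W
  R_conv,out = 1/(4πr²h) = 1/(4π·1.30²·9.78) = 0.004815 K/W
ΣR = 1.036×10^-4 + 1.819×10^-5 + 1.196 + 1.897 + 0.004815 = 3.098 K/W
Q = ΔT/ΣR = (57.7 °C − 12.1 °C)/3.098 = 14.7 W

Q = 14.7 W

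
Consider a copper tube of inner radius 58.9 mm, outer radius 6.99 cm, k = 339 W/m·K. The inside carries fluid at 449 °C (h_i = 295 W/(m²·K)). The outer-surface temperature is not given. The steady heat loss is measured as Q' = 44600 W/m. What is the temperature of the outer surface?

T_out = 36.9 °C

Series resistances:
  R'_conv,in = 1/(2πr h) = 1/(2π·0.0589·295) = 0.009160 m·K/W
  R'_copper = ln(0.0699/0.0589)/(2πk) = 0.1712/(2π·339) = 8.039×10^-5 m·K/W
ΣR = 0.009240 m·K/W
ΔT = Q'·ΣR = 44600 × 0.009240 = 412.1 K
Heat flows outward, so T_out = T_in − ΔT = 449 − 412.1 = 36.9 °C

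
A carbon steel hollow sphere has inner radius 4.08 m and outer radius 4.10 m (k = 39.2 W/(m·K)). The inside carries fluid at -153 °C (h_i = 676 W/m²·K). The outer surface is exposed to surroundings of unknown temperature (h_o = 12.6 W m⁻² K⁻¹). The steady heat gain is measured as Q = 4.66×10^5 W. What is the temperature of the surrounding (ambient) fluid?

Sum the resistances:
  R_conv,in = 1/(4πr²h) = 1/(4π·4.08²·676) = 7.072×10^-6 K/W
  R_carbon steel = (1/4.08 − 1/4.10)/(4πk) = 0.001196/(4π·39.2) = 2.427×10^-6 K/W
  R_conv,out = 1/(4πr²h) = 1/(4π·4.10²·12.6) = 3.757×10^-4 K/W
ΣR = 3.852×10^-4 K/W
ΔT = Q·ΣR = 4.66×10^5 × 3.852×10^-4 = 179.5 K
Heat flows inward, so T_out = T_in + ΔT = -153 + 179.5 = 26.5 °C

T_out = 26.5 °C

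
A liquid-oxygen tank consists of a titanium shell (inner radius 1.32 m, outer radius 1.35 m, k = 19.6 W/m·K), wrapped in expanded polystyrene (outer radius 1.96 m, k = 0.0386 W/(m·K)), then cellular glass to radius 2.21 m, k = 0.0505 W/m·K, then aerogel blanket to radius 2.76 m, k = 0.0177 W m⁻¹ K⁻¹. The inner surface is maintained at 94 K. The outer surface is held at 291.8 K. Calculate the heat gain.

Q = 204 W

Series thermal resistances, inner to outer:
  R_titanium = (1/1.32 − 1/1.35)/(4πk) = 0.01684/(4π·19.6) = 6.835×10^-5 K/W
  R_expanded polystyrene = (1/1.35 − 1/1.96)/(4πk) = 0.2305/(4π·0.0386) = 0.4753 K/W
  R_cellular glass = (1/1.96 − 1/2.21)/(4πk) = 0.05772/(4π·0.0505) = 0.09095 K/W
  R_aerogel blanket = (1/2.21 − 1/2.76)/(4πk) = 0.09017/(4π·0.0177) = 0.4054 K/W
ΣR = 6.835×10^-5 + 0.4753 + 0.09095 + 0.4054 = 0.9717 K/W
Q = ΔT/ΣR = (94 K − 291.8 K)/0.9717 = -204 W
(Negative Q ⇒ heat flows inward; heat gain = 204 W.)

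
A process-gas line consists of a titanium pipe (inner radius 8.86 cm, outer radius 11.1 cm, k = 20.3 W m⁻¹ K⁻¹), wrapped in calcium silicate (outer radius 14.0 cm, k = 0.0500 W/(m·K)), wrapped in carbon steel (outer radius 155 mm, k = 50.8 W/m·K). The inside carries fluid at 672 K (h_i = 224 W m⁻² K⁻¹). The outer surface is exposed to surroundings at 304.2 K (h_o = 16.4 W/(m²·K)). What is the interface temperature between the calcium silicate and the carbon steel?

T = 332.7 K

Series thermal resistances, inner to outer:
  R'_conv,in = 1/(2πr h) = 1/(2π·0.0886·224) = 0.008019 m·K/W
  R'_titanium = ln(0.111/0.0886)/(2πk) = 0.2254/(2π·20.3) = 0.001767 m·K/W
  R'_calcium silicate = ln(0.140/0.111)/(2πk) = 0.2321/(2π·0.0500) = 0.7388 m·K/W
  R'_carbon steel = ln(0.155/0.140)/(2πk) = 0.1018/(2π·50.8) = 3.189×10^-4 m·K/W
  R'_conv,out = 1/(2πr h) = 1/(2π·0.155·16.4) = 0.06261 m·K/W
ΣR = 0.008019 + 0.001767 + 0.7388 + 3.189×10^-4 + 0.06261 = 0.8115 m·K/W
Q' = ΔT/ΣR = (672 K − 304.2 K)/0.8115 = 453.2 W/m
From the inner boundary to the calcium silicate/carbon steel interface, ΣR_partial = 0.7486 m·K/W.
T_interface = T_in − Q'·ΣR_partial = 672 K − (453.2)(0.7486) = 332.7 K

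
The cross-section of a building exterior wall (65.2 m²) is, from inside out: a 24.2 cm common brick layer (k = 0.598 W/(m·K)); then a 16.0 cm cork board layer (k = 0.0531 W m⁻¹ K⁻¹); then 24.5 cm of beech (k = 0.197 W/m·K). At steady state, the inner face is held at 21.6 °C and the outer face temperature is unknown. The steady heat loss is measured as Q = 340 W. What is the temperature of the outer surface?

T_out = -2.71 °C

Sum the resistances:
  R_common brick = L/(kA) = 0.242/(0.598·65.2) = 0.006207 K/W
  R_cork board = L/(kA) = 0.160/(0.0531·65.2) = 0.04621 K/W
  R_beech = L/(kA) = 0.245/(0.197·65.2) = 0.01907 K/W
ΣR = 0.07150 K/W
ΔT = Q·ΣR = 340 × 0.07150 = 24.31 K
Heat flows outward, so T_out = T_in − ΔT = 21.6 − 24.31 = -2.71 °C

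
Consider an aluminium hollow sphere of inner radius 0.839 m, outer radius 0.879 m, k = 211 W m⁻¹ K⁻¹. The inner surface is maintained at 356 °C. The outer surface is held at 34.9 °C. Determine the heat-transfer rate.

Q = 15700 kW

Q = 4πk·ΔT/(1/r₁ − 1/r₂) = 4π × 211 × 321.1 / (1/0.839 − 1/0.879) = 1.57×10^7 W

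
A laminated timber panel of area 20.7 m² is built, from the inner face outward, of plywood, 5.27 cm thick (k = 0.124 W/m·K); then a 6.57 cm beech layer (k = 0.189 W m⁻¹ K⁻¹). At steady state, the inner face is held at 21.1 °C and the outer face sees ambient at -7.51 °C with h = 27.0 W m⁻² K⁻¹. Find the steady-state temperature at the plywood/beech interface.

T = 6.08 °C

Treat each layer as a resistance in series:
  R_plywood = L/(kA) = 0.0527/(0.124·20.7) = 0.02053 K/W
  R_beech = L/(kA) = 0.0657/(0.189·20.7) = 0.01679 K/W
  R_conv,out = 1/(hA) = 1/(27.0·20.7) = 0.001789 K/W
ΣR = 0.02053 + 0.01679 + 0.001789 = 0.03911 K/W
Q = ΔT/ΣR = (21.1 °C − -7.51 °C)/0.03911 = 731.5 W
From the inner boundary to the plywood/beech interface, ΣR_partial = 0.02053 K/W.
T_interface = T_in − Q·ΣR_partial = 21.1 °C − (731.5)(0.02053) = 6.08 °C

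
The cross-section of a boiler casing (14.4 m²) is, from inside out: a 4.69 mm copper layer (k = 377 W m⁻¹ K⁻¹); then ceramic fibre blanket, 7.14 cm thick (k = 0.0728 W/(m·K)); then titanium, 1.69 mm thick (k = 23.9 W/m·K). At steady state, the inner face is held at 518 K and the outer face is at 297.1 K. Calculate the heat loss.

Q = 3.24 kW

Resistance network (inner→outer):
  R_copper = L/(kA) = 0.00469/(377·14.4) = 8.639×10^-7 K/W
  R_ceramic fibre blanket = L/(kA) = 0.0714/(0.0728·14.4) = 0.06811 K/W
  R_titanium = L/(kA) = 0.00169/(23.9·14.4) = 4.911×10^-6 K/W
ΣR = 8.639×10^-7 + 0.06811 + 4.911×10^-6 = 0.06812 K/W
Q = ΔT/ΣR = (518 K − 297.1 K)/0.06812 = 3240 W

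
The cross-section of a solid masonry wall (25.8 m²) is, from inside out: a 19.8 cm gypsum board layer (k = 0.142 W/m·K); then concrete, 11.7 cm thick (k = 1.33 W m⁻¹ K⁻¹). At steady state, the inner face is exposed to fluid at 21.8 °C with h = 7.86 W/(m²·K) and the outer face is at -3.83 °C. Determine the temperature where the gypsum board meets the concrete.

T = -2.43 °C

Series thermal resistances, inner to outer:
  R_conv,in = 1/(hA) = 1/(7.86·25.8) = 0.004931 K/W
  R_gypsum board = L/(kA) = 0.198/(0.142·25.8) = 0.05405 K/W
  R_concrete = L/(kA) = 0.117/(1.33·25.8) = 0.003410 K/W
ΣR = 0.004931 + 0.05405 + 0.003410 = 0.06239 K/W
Q = ΔT/ΣR = (21.8 °C − -3.83 °C)/0.06239 = 410.8 W
From the inner boundary to the gypsum board/concrete interface, ΣR_partial = 0.05898 K/W.
T_interface = T_in − Q·ΣR_partial = 21.8 °C − (410.8)(0.05898) = -2.43 °C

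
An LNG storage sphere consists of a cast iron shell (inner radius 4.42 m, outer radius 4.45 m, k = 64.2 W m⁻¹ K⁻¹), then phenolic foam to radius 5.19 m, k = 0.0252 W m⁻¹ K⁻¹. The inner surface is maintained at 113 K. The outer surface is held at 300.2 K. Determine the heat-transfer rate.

Resistance network (inner→outer):
  R_cast iron = (1/4.42 − 1/4.45)/(4πk) = 0.001525/(4π·64.2) = 1.891×10^-6 K/W
  R_phenolic foam = (1/4.45 − 1/5.19)/(4πk) = 0.03204/(4π·0.0252) = 0.1012 K/W
ΣR = 1.891×10^-6 + 0.1012 = 0.1012 K/W
Q = ΔT/ΣR = (113 K − 300.2 K)/0.1012 = -1850 W
(Negative Q ⇒ heat flows inward; heat gain = 1850 W.)

Q = 1850 W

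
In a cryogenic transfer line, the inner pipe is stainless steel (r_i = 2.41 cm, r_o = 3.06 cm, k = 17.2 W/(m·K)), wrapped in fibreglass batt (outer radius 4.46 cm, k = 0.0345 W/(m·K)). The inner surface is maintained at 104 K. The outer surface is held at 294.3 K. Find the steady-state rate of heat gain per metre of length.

Resistance network (inner→outer):
  R'_stainless steel = ln(0.0306/0.0241)/(2πk) = 0.2388/(2π·17.2) = 0.002210 m·K/W
  R'_fibreglass batt = ln(0.0446/0.0306)/(2πk) = 0.3767/(2π·0.0345) = 1.738 m·K/W
ΣR = 0.002210 + 1.738 = 1.740 m·K/W
Q' = ΔT/ΣR = (104 K − 294.3 K)/1.740 = -109 W/m
(Negative Q' ⇒ heat flows inward; heat gain = 109 W/m.)

Q' = 109 W/m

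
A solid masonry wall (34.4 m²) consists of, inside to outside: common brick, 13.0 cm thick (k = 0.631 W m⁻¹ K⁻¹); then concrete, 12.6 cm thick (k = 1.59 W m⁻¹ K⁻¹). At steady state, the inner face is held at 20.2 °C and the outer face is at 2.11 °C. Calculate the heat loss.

Q = 2.18 kW

Series thermal resistances, inner to outer:
  R_common brick = L/(kA) = 0.130/(0.631·34.4) = 0.005989 K/W
  R_concrete = L/(kA) = 0.126/(1.59·34.4) = 0.002304 K/W
ΣR = 0.005989 + 0.002304 = 0.008293 K/W
Q = ΔT/ΣR = (20.2 °C − 2.11 °C)/0.008293 = 2180 W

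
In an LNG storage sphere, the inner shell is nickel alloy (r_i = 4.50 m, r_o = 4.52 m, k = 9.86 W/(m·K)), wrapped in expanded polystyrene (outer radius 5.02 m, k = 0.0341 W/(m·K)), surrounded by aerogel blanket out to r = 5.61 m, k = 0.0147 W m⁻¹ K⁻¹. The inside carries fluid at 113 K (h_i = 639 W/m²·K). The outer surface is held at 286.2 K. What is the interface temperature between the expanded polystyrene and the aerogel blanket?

Series thermal resistances, inner to outer:
  R_conv,in = 1/(4πr²h) = 1/(4π·4.50²·639) = 6.150×10^-6 K/W
  R_nickel alloy = (1/4.50 − 1/4.52)/(4πk) = 9.833×10^-4/(4π·9.86) = 7.936×10^-6 K/W
  R_expanded polystyrene = (1/4.52 − 1/5.02)/(4πk) = 0.02204/(4π·0.0341) = 0.05142 K/W
  R_aerogel blanket = (1/5.02 − 1/5.61)/(4πk) = 0.02095/(4π·0.0147) = 0.1134 K/W
ΣR = 6.150×10^-6 + 7.936×10^-6 + 0.05142 + 0.1134 = 0.1648 K/W
Q = ΔT/ΣR = (113 K − 286.2 K)/0.1648 = -1051 W
From the inner boundary to the expanded polystyrene/aerogel blanket interface, ΣR_partial = 0.05143 K/W.
T_interface = T_in − Q·ΣR_partial = 113 K − (-1051)(0.05143) = 167 K

T = 167 K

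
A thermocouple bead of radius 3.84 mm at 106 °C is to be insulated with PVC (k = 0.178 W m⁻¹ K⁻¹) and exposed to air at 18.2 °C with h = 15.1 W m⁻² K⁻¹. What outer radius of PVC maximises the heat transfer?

r_cr = 2.36 cm

For a sphere, r_cr = 2k_ins/h = 2·0.178/15.1 = 0.0236 m = 2.36 cm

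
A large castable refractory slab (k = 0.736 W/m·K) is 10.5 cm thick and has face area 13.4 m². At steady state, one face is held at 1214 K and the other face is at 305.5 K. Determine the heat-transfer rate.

Q = 85.3 kW

Q = kA·ΔT/L = 0.736 × 13.4 × |1214 K − 305.5 K| / 0.105 = 85300 W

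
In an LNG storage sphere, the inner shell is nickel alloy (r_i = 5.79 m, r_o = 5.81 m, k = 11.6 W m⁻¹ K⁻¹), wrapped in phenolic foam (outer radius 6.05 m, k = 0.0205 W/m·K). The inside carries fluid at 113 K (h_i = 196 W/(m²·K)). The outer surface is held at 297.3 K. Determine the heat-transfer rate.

Q = 6950 W

Series thermal resistances, inner to outer:
  R_conv,in = 1/(4πr²h) = 1/(4π·5.79²·196) = 1.211×10^-5 K/W
  R_nickel alloy = (1/5.79 − 1/5.81)/(4πk) = 5.945×10^-4/(4π·11.6) = 4.079×10^-6 K/W
  R_phenolic foam = (1/5.81 − 1/6.05)/(4πk) = 0.006828/(4π·0.0205) = 0.02650 K/W
ΣR = 1.211×10^-5 + 4.079×10^-6 + 0.02650 = 0.02652 K/W
Q = ΔT/ΣR = (113 K − 297.3 K)/0.02652 = -6950 W
(Negative Q ⇒ heat flows inward; heat gain = 6950 W.)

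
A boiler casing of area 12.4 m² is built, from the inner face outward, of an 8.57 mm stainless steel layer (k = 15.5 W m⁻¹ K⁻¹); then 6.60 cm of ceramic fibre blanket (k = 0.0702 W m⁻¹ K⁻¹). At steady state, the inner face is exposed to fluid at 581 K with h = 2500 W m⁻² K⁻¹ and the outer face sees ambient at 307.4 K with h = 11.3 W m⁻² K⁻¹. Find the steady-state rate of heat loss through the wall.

Series thermal resistances, inner to outer:
  R_conv,in = 1/(hA) = 1/(2500·12.4) = 3.226×10^-5 K/W
  R_stainless steel = L/(kA) = 0.00857/(15.5·12.4) = 4.459×10^-5 K/W
  R_ceramic fibre blanket = L/(kA) = 0.0660/(0.0702·12.4) = 0.07582 K/W
  R_conv,out = 1/(hA) = 1/(11.3·12.4) = 0.007137 K/W
ΣR = 3.226×10^-5 + 4.459×10^-5 + 0.07582 + 0.007137 = 0.08303 K/W
Q = ΔT/ΣR = (581 K − 307.4 K)/0.08303 = 3300 W

Q = 3.30 kW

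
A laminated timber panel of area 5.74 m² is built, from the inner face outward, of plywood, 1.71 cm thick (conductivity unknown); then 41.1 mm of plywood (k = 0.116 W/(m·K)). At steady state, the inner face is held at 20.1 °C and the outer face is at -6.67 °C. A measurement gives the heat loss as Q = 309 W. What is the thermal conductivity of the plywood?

k = 0.120 W/m·K

ΣR = ΔT/Q = |20.1 − -6.67|/309 = 0.08663 K/W
Known resistances:
  R_plywood = L/(kA) = 0.0411/(0.116·5.74) = 0.06173 K/W
R_plywood = ΣR − ΣR_known = 0.08663 − 0.06173 = 0.02490 K/W
L/(kA) = 0.02490 ⇒ k = 0.0171/(0.02490·5.74) = 0.120 W/m·K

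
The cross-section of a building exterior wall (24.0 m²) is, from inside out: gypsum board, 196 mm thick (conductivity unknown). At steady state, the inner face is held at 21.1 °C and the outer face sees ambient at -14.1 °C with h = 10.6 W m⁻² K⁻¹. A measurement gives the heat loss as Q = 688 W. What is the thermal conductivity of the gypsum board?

k = 0.173 W/m·K

ΣR = ΔT/Q = |21.1 − -14.1|/688 = 0.05116 K/W
Known resistances:
  R_conv,out = 1/(hA) = 1/(10.6·24.0) = 0.003931 K/W
R_gypsum board = ΣR − ΣR_known = 0.05116 − 0.003931 = 0.04723 K/W
L/(kA) = 0.04723 ⇒ k = 0.196/(0.04723·24.0) = 0.173 W/m·K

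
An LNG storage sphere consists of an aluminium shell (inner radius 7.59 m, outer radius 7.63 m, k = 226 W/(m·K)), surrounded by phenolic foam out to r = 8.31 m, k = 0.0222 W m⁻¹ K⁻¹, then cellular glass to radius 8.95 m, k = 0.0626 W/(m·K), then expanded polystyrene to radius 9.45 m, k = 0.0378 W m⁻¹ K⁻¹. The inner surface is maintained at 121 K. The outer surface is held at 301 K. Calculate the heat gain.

Q = 2910 W

Series thermal resistances, inner to outer:
  R_aluminium = (1/7.59 − 1/7.63)/(4πk) = 6.907×10^-4/(4π·226) = 2.432×10^-7 K/W
  R_phenolic foam = (1/7.63 − 1/8.31)/(4πk) = 0.01072/(4π·0.0222) = 0.03844 K/W
  R_cellular glass = (1/8.31 − 1/8.95)/(4πk) = 0.008605/(4π·0.0626) = 0.01094 K/W
  R_expanded polystyrene = (1/8.95 − 1/9.45)/(4πk) = 0.005912/(4π·0.0378) = 0.01245 K/W
ΣR = 2.432×10^-7 + 0.03844 + 0.01094 + 0.01245 = 0.06183 K/W
Q = ΔT/ΣR = (121 K − 301 K)/0.06183 = -2910 W
(Negative Q ⇒ heat flows inward; heat gain = 2910 W.)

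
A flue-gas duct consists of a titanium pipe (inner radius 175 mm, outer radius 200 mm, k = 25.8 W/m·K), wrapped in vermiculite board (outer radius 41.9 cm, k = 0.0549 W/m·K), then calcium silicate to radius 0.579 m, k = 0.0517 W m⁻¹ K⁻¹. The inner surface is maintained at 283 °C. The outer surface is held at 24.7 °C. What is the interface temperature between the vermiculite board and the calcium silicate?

T = 107 °C

Treat each layer as a resistance in series:
  R'_titanium = ln(0.200/0.175)/(2πk) = 0.1335/(2π·25.8) = 8.237×10^-4 m·K/W
  R'_vermiculite board = ln(0.419/0.200)/(2πk) = 0.7396/(2π·0.0549) = 2.144 m·K/W
  R'_calcium silicate = ln(0.579/0.419)/(2πk) = 0.3234/(2π·0.0517) = 0.9957 m·K/W
ΣR = 8.237×10^-4 + 2.144 + 0.9957 = 3.141 m·K/W
Q' = ΔT/ΣR = (283 °C − 24.7 °C)/3.141 = 82.23 W/m
From the inner boundary to the vermiculite board/calcium silicate interface, ΣR_partial = 2.145 m·K/W.
T_interface = T_in − Q'·ΣR_partial = 283 °C − (82.23)(2.145) = 107 °C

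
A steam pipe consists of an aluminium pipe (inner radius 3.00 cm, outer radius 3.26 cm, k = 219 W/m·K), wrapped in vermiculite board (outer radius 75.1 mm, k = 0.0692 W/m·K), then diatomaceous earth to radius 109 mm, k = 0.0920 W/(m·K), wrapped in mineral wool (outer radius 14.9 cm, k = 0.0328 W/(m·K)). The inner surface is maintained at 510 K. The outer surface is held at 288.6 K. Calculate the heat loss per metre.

Q' = 54.3 W/m

Treat each layer as a resistance in series:
  R'_aluminium = ln(0.0326/0.0300)/(2πk) = 0.08311/(2π·219) = 6.040×10^-5 m·K/W
  R'_vermiculite board = ln(0.0751/0.0326)/(2πk) = 0.8345/(2π·0.0692) = 1.919 m·K/W
  R'_diatomaceous earth = ln(0.109/0.0751)/(2πk) = 0.3725/(2π·0.0920) = 0.6445 m·K/W
  R'_mineral wool = ln(0.149/0.109)/(2πk) = 0.3126/(2π·0.0328) = 1.517 m·K/W
ΣR = 6.040×10^-5 + 1.919 + 0.6445 + 1.517 = 4.081 m·K/W
Q' = ΔT/ΣR = (510 K − 288.6 K)/4.081 = 54.3 W/m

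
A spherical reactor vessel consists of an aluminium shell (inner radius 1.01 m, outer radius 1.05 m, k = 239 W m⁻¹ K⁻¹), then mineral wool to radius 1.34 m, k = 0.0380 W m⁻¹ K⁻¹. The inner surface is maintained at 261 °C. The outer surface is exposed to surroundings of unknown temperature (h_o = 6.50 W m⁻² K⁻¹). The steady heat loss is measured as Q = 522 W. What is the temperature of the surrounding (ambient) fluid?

Series resistances:
  R_aluminium = (1/1.01 − 1/1.05)/(4πk) = 0.03772/(4π·239) = 1.256×10^-5 K/W
  R_mineral wool = (1/1.05 − 1/1.34)/(4πk) = 0.2061/(4π·0.0380) = 0.4316 K/W
  R_conv,out = 1/(4πr²h) = 1/(4π·1.34²·6.50) = 0.006818 K/W
ΣR = 0.4385 K/W
ΔT = Q·ΣR = 522 × 0.4385 = 228.9 K
Heat flows outward, so T_out = T_in − ΔT = 261 − 228.9 = 32.1 °C

T_out = 32.1 °C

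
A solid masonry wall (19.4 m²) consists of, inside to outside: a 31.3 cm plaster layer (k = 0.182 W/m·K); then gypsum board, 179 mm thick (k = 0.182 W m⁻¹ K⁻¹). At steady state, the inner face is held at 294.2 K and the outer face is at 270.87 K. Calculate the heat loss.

Q = 167 W

Resistance network (inner→outer):
  R_plaster = L/(kA) = 0.313/(0.182·19.4) = 0.08865 K/W
  R_gypsum board = L/(kA) = 0.179/(0.182·19.4) = 0.05070 K/W
ΣR = 0.08865 + 0.05070 = 0.1394 K/W
Q = ΔT/ΣR = (294.2 K − 270.87 K)/0.1394 = 167 W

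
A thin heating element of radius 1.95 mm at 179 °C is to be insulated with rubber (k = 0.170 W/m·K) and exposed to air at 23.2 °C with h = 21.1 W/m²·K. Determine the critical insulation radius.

r_cr = 0.806 cm

For a cylinder, r_cr = k_ins/h = 0.170/21.1 = 0.00806 m = 0.806 cm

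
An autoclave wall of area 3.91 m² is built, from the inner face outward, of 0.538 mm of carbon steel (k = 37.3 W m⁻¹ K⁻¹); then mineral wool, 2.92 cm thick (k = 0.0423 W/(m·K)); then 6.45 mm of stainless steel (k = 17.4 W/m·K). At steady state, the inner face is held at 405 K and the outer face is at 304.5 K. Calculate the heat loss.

Q = 569 W

Resistance network (inner→outer):
  R_carbon steel = L/(kA) = 5.38×10^-4/(37.3·3.91) = 3.689×10^-6 K/W
  R_mineral wool = L/(kA) = 0.0292/(0.0423·3.91) = 0.1765 K/W
  R_stainless steel = L/(kA) = 0.00645/(17.4·3.91) = 9.481×10^-5 K/W
ΣR = 3.689×10^-6 + 0.1765 + 9.481×10^-5 = 0.1766 K/W
Q = ΔT/ΣR = (405 K − 304.5 K)/0.1766 = 569 W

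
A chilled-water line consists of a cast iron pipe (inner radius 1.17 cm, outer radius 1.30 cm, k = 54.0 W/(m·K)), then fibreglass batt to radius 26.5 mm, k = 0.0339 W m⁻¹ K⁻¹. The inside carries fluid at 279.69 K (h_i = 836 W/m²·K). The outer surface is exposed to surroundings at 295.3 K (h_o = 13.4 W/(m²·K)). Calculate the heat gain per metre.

Treat each layer as a resistance in series:
  R'_conv,in = 1/(2πr h) = 1/(2π·0.0117·836) = 0.01627 m·K/W
  R'_cast iron = ln(0.0130/0.0117)/(2πk) = 0.1054/(2π·54.0) = 3.105×10^-4 m·K/W
  R'_fibreglass batt = ln(0.0265/0.0130)/(2πk) = 0.7122/(2π·0.0339) = 3.344 m·K/W
  R'_conv,out = 1/(2πr h) = 1/(2π·0.0265·13.4) = 0.4482 m·K/W
ΣR = 0.01627 + 3.105×10^-4 + 3.344 + 0.4482 = 3.809 m·K/W
Q' = ΔT/ΣR = (279.69 K − 295.3 K)/3.809 = -4.10 W/m
(Negative Q' ⇒ heat flows inward; heat gain = 4.10 W/m.)

Q' = 4.10 W/m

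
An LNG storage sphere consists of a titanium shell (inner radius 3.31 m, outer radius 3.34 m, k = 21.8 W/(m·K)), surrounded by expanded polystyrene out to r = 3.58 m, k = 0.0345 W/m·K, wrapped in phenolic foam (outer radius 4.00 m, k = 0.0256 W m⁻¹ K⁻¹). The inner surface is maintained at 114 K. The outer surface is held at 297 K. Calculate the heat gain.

Treat each layer as a resistance in series:
  R_titanium = (1/3.31 − 1/3.34)/(4πk) = 0.002714/(4π·21.8) = 9.906×10^-6 K/W
  R_expanded polystyrene = (1/3.34 − 1/3.58)/(4πk) = 0.02007/(4π·0.0345) = 0.04630 K/W
  R_phenolic foam = (1/3.58 − 1/4.00)/(4πk) = 0.02933/(4π·0.0256) = 0.09117 K/W
ΣR = 9.906×10^-6 + 0.04630 + 0.09117 = 0.1375 K/W
Q = ΔT/ΣR = (114 K − 297 K)/0.1375 = -1330 W
(Negative Q ⇒ heat flows inward; heat gain = 1330 W.)

Q = 1330 W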